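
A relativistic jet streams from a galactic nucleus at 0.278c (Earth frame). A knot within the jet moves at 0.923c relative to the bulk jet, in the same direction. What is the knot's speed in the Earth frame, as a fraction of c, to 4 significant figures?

Relativistic velocity addition: u = (u' + v)/(1 + u'v/c²)
= (0.923 + 0.278)/(1 + 0.923×0.278) = 1.201/1.25659 = 0.9558

u ≈ 0.9558c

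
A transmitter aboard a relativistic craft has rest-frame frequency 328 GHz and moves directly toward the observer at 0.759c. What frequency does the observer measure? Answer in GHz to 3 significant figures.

Relativistic Doppler: f_obs = f_src √((1+β)/(1−β))
= 328 × √(1.7590/0.24100) = 328 × 2.7016 = 886 GHz

f_obs ≈ 886 GHz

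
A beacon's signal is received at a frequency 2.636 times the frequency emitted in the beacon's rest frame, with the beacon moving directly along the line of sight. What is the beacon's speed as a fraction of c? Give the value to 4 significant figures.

β ≈ 0.7484

f_obs/f_src = √((1+β)/(1−β)) = 2.636  ⇒  (1+β)/(1−β) = 6.94850
β = |1 − D²|/(1 + D²) = |1 − 6.94850|/(1 + 6.94850) = 0.7484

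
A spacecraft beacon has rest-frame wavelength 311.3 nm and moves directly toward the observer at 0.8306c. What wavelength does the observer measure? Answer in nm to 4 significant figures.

Relativistic Doppler: λ_obs = λ_src √((1−β)/(1+β))
= 311.3 × √(0.169400/1.83060) = 311.3 × 0.304201 = 94.70 nm

λ_obs ≈ 94.70 nm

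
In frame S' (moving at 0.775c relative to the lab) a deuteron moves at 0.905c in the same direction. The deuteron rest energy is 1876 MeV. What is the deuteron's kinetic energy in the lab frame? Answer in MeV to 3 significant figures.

K ≈ 10000 MeV

u_lab = (0.905 + 0.775)/(1 + 0.905×0.775) = 0.987437
γ = 1/√(1 − 0.987437²) = 6.3285
K = (γ − 1)m₀c² = (6.3285 − 1) × 1876 = 5.3285 × 1876 = 10000 MeV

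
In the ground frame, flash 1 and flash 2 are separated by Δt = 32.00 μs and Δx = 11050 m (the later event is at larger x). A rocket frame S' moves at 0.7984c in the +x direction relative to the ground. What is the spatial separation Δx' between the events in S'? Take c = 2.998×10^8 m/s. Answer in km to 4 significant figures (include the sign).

Δx' ≈ 5.631 km

γ = 1/√(1 − 0.7984²) = 1.66078
Δx' = γ(Δx − vΔt) = 1.66078 × (11050 m − 0.7984×(2.998×10^8 m/s)×32.00×10^-6 s)
= 1.66078 × (3390.47 m) = 5.631 km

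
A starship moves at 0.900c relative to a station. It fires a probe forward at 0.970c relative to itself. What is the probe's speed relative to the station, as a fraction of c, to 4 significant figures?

Relativistic velocity addition: u = (u' + v)/(1 + u'v/c²)
= (0.970 + 0.900)/(1 + 0.970×0.900) = 1.870/1.87300 = 0.9984

u ≈ 0.9984c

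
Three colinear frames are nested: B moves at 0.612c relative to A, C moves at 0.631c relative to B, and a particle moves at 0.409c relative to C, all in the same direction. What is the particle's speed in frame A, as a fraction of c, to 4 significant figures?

Compose boost 2: (0.631 + 0.612)/(1 + 0.631×0.612) = 1.243/1.38617 = 0.896714
Compose boost 3: (0.409 + 0.896714)/(1 + 0.409×0.896714) = 1.30571/1.36676 = 0.9553

u ≈ 0.9553c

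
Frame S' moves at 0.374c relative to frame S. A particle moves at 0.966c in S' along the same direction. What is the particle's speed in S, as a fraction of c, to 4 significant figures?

u ≈ 0.9844c

Relativistic velocity addition: u = (u' + v)/(1 + u'v/c²)
= (0.966 + 0.374)/(1 + 0.966×0.374) = 1.340/1.36128 = 0.9844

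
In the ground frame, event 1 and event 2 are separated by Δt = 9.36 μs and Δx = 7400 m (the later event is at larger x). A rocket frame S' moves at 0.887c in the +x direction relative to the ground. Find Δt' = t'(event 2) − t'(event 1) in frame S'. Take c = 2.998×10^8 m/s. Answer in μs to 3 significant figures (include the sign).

Δt' ≈ -27.1 μs

γ = 1/√(1 − 0.887²) = 2.1656
Δt' = γ(Δt − vΔx/c²) = 2.1656 × (9.36 μs − 0.887×7400 m / (2.998×10^8 m/s))
= 2.1656 × (-12.534 μs) = -27.1 μs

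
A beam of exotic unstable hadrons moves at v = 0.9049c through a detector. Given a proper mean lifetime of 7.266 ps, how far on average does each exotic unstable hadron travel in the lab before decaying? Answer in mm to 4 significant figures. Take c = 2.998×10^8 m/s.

d ≈ 4.631 mm

γ = 1/√(1 − 0.9049²) = 2.34949
Dilated lifetime: Δt = γτ₀ = 2.34949 × 7.266 ps = 17.0714 ps
d = vΔt = 0.9049c × 17.0714 ps = 2.71289×10^8 m/s × 1.70714×10^-11 s = 4.631 mm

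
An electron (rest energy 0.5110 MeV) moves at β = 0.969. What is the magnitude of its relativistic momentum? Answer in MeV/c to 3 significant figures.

p ≈ 2.00 MeV/c

γ = 1/√(1 − 0.969²) = 4.0476
p = γβm₀c = 4.0476 × 0.969 × 0.5110 MeV/c = 2.00 MeV/c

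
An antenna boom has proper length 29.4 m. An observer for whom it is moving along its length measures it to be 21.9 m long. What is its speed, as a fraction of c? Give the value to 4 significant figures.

β ≈ 0.6672

γ = L₀/L = 29.4/21.9 = 1.34247
β = √(1 − 1/γ²) = 0.6672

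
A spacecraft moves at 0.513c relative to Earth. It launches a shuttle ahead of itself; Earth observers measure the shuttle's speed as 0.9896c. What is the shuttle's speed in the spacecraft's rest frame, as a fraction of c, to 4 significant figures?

u' ≈ 0.9680c

Inverse velocity addition: u' = (u − v)/(1 − uv/c²)
= (0.9896 − 0.513)/(1 − 0.9896×0.513) = 0.4766/0.492335 = 0.9680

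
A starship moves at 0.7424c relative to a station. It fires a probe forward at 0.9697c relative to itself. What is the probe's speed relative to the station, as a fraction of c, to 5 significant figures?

Relativistic velocity addition: u = (u' + v)/(1 + u'v/c²)
= (0.9697 + 0.7424)/(1 + 0.9697×0.7424) = 1.7121/1.719905 = 0.99546

u ≈ 0.99546c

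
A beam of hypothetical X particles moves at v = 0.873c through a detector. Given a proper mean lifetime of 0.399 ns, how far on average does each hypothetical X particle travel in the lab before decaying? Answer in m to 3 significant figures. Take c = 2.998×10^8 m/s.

d ≈ 0.214 m

γ = 1/√(1 − 0.873²) = 2.0504
Dilated lifetime: Δt = γτ₀ = 2.0504 × 0.399 ns = 0.81809 ns
d = vΔt = 0.873c × 0.81809 ns = 2.6173×10^8 m/s × 8.1809×10^-10 s = 0.214 m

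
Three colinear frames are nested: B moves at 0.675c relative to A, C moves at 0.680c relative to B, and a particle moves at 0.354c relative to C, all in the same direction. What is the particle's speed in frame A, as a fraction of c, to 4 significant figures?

u ≈ 0.9653c

Compose boost 2: (0.680 + 0.675)/(1 + 0.680×0.675) = 1.355/1.45900 = 0.928718
Compose boost 3: (0.354 + 0.928718)/(1 + 0.354×0.928718) = 1.28272/1.32877 = 0.9653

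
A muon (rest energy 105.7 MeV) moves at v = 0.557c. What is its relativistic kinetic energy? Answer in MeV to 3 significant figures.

γ = 1/√(1 − 0.557²) = 1.2041
K = (γ − 1)m₀c² = (1.2041 − 1) × 105.7 MeV = 0.20408 × 105.7 MeV = 21.6 MeV

K ≈ 21.6 MeV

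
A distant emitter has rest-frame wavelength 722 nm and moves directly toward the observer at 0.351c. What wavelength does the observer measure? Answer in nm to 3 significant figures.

λ_obs ≈ 500 nm

Relativistic Doppler: λ_obs = λ_src √((1−β)/(1+β))
= 722 × √(0.64900/1.3510) = 722 × 0.69310 = 500 nm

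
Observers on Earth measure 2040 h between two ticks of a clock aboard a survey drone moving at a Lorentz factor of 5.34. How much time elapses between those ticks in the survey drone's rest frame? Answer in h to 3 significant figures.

γ = 5.34 (given)
Proper time: τ₀ = Δt/γ = 2040/5.34 = 382 h

τ₀ ≈ 382 h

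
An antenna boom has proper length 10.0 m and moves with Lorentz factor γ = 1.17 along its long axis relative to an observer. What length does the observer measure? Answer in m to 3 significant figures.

L ≈ 8.55 m

γ = 1.17 (given)
Length contraction: L = L₀/γ = 10.0/1.17 = 8.55 m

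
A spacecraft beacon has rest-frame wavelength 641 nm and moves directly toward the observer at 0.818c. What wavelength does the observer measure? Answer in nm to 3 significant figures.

Relativistic Doppler: λ_obs = λ_src √((1−β)/(1+β))
= 641 × √(0.18200/1.8180) = 641 × 0.31640 = 203 nm

λ_obs ≈ 203 nm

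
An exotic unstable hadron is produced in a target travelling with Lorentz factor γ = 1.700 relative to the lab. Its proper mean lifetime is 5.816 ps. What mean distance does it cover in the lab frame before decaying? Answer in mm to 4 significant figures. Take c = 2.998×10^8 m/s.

d ≈ 2.397 mm

β = √(1 − 1/γ²) = √(1 − 1/1.700²) = 0.808690
Dilated lifetime: Δt = γτ₀ = 1.700 × 5.816 ps = 9.88720 ps
d = vΔt = 0.808690c × 9.88720 ps = 2.42445×10^8 m/s × 9.88720×10^-12 s = 2.397 mm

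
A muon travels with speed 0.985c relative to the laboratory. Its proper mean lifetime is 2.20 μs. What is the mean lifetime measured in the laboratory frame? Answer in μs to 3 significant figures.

γ = 1/√(1 − 0.985²) = 5.7953
Time dilation: Δt = γτ₀ = 5.7953 × 2.20 μs = 12.7 μs

Δt ≈ 12.7 μs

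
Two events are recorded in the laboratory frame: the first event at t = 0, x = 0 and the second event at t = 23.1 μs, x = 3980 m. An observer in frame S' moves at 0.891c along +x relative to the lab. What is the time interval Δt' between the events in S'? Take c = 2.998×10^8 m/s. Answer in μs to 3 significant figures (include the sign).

γ = 1/√(1 − 0.891²) = 2.2026
Δt' = γ(Δt − vΔx/c²) = 2.2026 × (23.1 μs − 0.891×3980 m / (2.998×10^8 m/s))
= 2.2026 × (11.272 μs) = 24.8 μs

Δt' ≈ 24.8 μs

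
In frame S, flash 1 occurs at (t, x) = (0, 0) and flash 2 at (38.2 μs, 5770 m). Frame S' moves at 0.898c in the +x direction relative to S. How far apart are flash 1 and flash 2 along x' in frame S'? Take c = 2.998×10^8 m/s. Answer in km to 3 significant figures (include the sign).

γ = 1/√(1 − 0.898²) = 2.2728
Δx' = γ(Δx − vΔt) = 2.2728 × (5770 m − 0.898×(2.998×10^8 m/s)×38.2×10^-6 s)
= 2.2728 × (-4514.2 m) = -10.3 km

Δx' ≈ -10.3 km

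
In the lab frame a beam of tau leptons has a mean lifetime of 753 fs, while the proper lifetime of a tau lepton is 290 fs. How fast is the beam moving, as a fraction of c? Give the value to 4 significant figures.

β ≈ 0.9229

γ = Δt/τ₀ = 753/290 = 2.59655
β = √(1 − 1/γ²) = √(1 − 1/2.59655²) = 0.9229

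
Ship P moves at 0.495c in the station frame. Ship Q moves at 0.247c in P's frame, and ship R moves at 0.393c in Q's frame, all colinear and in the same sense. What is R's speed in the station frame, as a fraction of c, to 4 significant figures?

Compose boost 2: (0.247 + 0.495)/(1 + 0.247×0.495) = 0.7420/1.12227 = 0.661163
Compose boost 3: (0.393 + 0.661163)/(1 + 0.393×0.661163) = 1.05416/1.25984 = 0.8367

u ≈ 0.8367c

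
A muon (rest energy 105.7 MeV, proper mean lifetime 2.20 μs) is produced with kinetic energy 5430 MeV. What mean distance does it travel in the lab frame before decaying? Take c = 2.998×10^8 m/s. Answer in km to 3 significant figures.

γ = 1 + K/(m₀c²) = 1 + 5430/105.7 = 52.372
β = √(1 − 1/γ²) = 0.99982
Dilated lifetime: γτ₀ = 52.372 × 2.20 μs = 115.22 μs
d = βc·γτ₀ = 0.99982 × (2.998×10^8 m/s) × 0.00011522 s = 34.5 km

d ≈ 34.5 km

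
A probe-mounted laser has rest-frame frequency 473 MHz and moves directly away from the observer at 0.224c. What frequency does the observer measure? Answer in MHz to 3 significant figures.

f_obs ≈ 377 MHz

Relativistic Doppler: f_obs = f_src √((1−β)/(1+β))
= 473 × √(0.77600/1.2240) = 473 × 0.79623 = 377 MHz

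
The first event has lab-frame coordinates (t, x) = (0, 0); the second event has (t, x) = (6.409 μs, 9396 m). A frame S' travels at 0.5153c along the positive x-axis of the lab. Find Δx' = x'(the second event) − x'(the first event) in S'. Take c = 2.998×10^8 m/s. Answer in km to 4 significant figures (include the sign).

γ = 1/√(1 − 0.5153²) = 1.16685
Δx' = γ(Δx − vΔt) = 1.16685 × (9396 m − 0.5153×(2.998×10^8 m/s)×6.409×10^-6 s)
= 1.16685 × (8405.89 m) = 9.808 km

Δx' ≈ 9.808 km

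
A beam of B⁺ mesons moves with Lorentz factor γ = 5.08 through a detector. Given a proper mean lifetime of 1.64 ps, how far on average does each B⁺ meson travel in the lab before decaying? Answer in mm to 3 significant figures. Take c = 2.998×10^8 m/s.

d ≈ 2.45 mm

β = √(1 − 1/γ²) = √(1 − 1/5.08²) = 0.98043
Dilated lifetime: Δt = γτ₀ = 5.08 × 1.64 ps = 8.3312 ps
d = vΔt = 0.98043c × 8.3312 ps = 2.9393×10^8 m/s × 8.3312×10^-12 s = 2.45 mm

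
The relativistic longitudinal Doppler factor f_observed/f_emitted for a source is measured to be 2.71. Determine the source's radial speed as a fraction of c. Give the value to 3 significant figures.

β ≈ 0.760

f_obs/f_src = √((1+β)/(1−β)) = 2.71  ⇒  (1+β)/(1−β) = 7.3441
β = |1 − D²|/(1 + D²) = |1 − 7.3441|/(1 + 7.3441) = 0.760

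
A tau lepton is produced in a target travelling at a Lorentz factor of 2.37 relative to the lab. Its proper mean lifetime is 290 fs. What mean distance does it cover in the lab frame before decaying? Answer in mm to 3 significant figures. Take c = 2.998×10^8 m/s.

d ≈ 0.187 mm

β = √(1 − 1/γ²) = √(1 − 1/2.37²) = 0.90662
Dilated lifetime: Δt = γτ₀ = 2.37 × 290 fs = 687.30 fs
d = vΔt = 0.90662c × 687.30 fs = 2.7181×10^8 m/s × 6.8730×10^-13 s = 0.187 mm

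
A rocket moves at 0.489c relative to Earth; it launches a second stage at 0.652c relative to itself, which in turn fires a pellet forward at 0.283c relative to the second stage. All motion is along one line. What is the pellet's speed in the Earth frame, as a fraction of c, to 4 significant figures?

Compose boost 2: (0.652 + 0.489)/(1 + 0.652×0.489) = 1.141/1.31883 = 0.865162
Compose boost 3: (0.283 + 0.865162)/(1 + 0.283×0.865162) = 1.14816/1.24484 = 0.9223

u ≈ 0.9223c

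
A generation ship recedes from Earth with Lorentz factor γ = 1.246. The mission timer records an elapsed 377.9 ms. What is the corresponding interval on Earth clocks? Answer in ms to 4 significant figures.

Δt ≈ 470.9 ms

γ = 1.246 (given)
Time dilation: Δt = γτ₀ = 1.246 × 377.9 ms = 470.9 ms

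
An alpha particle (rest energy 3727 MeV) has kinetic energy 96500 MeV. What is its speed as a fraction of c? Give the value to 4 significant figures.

γ = 1 + K/(m₀c²) = 1 + 96500/3727 = 26.8921
β = √(1 − 1/γ²) = 0.9993

β ≈ 0.9993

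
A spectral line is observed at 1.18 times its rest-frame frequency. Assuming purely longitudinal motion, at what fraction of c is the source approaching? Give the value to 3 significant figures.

f_obs/f_src = √((1+β)/(1−β)) = 1.18  ⇒  (1+β)/(1−β) = 1.3924
β = |1 − D²|/(1 + D²) = |1 − 1.3924|/(1 + 1.3924) = 0.164

β ≈ 0.164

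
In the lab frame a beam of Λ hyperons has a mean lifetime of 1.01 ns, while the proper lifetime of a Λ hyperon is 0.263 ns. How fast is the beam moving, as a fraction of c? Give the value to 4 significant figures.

γ = Δt/τ₀ = 1.01/0.263 = 3.84030
β = √(1 − 1/γ²) = √(1 − 1/3.84030²) = 0.9655

β ≈ 0.9655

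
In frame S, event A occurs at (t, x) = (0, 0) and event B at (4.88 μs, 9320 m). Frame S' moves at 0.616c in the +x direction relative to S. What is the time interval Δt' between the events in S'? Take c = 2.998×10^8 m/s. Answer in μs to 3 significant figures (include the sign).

γ = 1/√(1 − 0.616²) = 1.2694
Δt' = γ(Δt − vΔx/c²) = 1.2694 × (4.88 μs − 0.616×9320 m / (2.998×10^8 m/s))
= 1.2694 × (-14.270 μs) = -18.1 μs

Δt' ≈ -18.1 μs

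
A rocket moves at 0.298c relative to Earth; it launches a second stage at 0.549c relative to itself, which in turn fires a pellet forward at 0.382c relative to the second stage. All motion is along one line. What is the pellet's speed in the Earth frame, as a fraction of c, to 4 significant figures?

Compose boost 2: (0.549 + 0.298)/(1 + 0.549×0.298) = 0.8470/1.16360 = 0.727912
Compose boost 3: (0.382 + 0.727912)/(1 + 0.382×0.727912) = 1.10991/1.27806 = 0.8684

u ≈ 0.8684c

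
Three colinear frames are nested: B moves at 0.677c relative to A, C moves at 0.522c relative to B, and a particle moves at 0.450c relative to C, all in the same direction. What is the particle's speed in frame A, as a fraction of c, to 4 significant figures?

u ≈ 0.9551c

Compose boost 2: (0.522 + 0.677)/(1 + 0.522×0.677) = 1.199/1.35339 = 0.885921
Compose boost 3: (0.450 + 0.885921)/(1 + 0.450×0.885921) = 1.33592/1.39866 = 0.9551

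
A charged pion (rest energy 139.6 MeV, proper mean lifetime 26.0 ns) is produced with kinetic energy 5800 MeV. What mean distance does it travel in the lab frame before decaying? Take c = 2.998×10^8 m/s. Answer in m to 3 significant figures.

γ = 1 + K/(m₀c²) = 1 + 5800/139.6 = 42.547
β = √(1 − 1/γ²) = 0.99972
Dilated lifetime: γτ₀ = 42.547 × 26.0 ns = 1106.2 ns
d = βc·γτ₀ = 0.99972 × (2.998×10^8 m/s) × 1.1062×10^-6 s = 332 m

d ≈ 332 m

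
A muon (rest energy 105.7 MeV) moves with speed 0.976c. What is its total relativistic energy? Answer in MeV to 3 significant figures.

γ = 1/√(1 − 0.976²) = 4.5920
E = γm₀c² = 4.5920 × 105.7 MeV = 485 MeV

E ≈ 485 MeV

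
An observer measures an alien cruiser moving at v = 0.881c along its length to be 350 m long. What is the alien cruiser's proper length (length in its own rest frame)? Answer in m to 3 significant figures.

γ = 1/√(1 − 0.881²) = 2.1136
L₀ = γL = 2.1136 × 350 = 740 m

L₀ ≈ 740 m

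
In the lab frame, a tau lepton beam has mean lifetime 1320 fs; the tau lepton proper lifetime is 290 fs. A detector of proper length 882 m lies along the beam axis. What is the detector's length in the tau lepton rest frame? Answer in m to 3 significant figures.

L ≈ 194 m

Time dilation ⇒ γ = Δt/τ₀ = 1320/290 = 4.5517
Length contraction: L = L₀/γ = 882/4.5517 = 194 m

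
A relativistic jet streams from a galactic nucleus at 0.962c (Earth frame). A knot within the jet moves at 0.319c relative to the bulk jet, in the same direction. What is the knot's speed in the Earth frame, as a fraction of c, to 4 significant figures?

u ≈ 0.9802c

Relativistic velocity addition: u = (u' + v)/(1 + u'v/c²)
= (0.319 + 0.962)/(1 + 0.319×0.962) = 1.281/1.30688 = 0.9802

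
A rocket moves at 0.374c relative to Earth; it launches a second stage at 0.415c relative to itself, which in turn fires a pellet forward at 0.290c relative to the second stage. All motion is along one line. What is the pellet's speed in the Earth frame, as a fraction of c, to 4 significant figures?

Compose boost 2: (0.415 + 0.374)/(1 + 0.415×0.374) = 0.7890/1.15521 = 0.682993
Compose boost 3: (0.290 + 0.682993)/(1 + 0.290×0.682993) = 0.972993/1.19807 = 0.8121

u ≈ 0.8121c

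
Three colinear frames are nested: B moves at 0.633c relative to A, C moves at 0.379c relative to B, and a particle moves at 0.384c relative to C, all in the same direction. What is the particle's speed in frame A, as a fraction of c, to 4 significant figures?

Compose boost 2: (0.379 + 0.633)/(1 + 0.379×0.633) = 1.012/1.23991 = 0.816190
Compose boost 3: (0.384 + 0.816190)/(1 + 0.384×0.816190) = 1.20019/1.31342 = 0.9138

u ≈ 0.9138c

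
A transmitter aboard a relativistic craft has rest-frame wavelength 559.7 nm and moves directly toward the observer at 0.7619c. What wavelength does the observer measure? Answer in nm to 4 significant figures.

λ_obs ≈ 205.8 nm

Relativistic Doppler: λ_obs = λ_src √((1−β)/(1+β))
= 559.7 × √(0.238100/1.76190) = 559.7 × 0.367611 = 205.8 nm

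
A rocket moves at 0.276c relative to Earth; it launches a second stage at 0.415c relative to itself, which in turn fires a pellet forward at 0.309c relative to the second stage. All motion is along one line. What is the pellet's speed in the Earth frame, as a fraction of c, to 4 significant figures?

Compose boost 2: (0.415 + 0.276)/(1 + 0.415×0.276) = 0.6910/1.11454 = 0.619987
Compose boost 3: (0.309 + 0.619987)/(1 + 0.309×0.619987) = 0.928987/1.19158 = 0.7796

u ≈ 0.7796c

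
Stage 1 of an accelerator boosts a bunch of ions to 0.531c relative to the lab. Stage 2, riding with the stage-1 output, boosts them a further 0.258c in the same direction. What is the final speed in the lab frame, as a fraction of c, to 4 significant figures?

Compose boost 2: (0.258 + 0.531)/(1 + 0.258×0.531) = 0.7890/1.13700 = 0.6939

u ≈ 0.6939c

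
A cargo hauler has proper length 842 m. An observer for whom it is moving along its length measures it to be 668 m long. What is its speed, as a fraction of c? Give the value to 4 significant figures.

γ = L₀/L = 842/668 = 1.26048
β = √(1 − 1/γ²) = 0.6088

β ≈ 0.6088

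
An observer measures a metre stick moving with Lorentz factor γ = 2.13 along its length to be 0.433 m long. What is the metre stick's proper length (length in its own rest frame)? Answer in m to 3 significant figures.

γ = 2.13 (given)
L₀ = γL = 2.13 × 0.433 = 0.922 m

L₀ ≈ 0.922 m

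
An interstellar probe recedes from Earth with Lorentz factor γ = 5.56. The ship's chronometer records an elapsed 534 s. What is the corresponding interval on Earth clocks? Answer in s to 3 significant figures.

Δt ≈ 2970 s

γ = 5.56 (given)
Time dilation: Δt = γτ₀ = 5.56 × 534 s = 2970 s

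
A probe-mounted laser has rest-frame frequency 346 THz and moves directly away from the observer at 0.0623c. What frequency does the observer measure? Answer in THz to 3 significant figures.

f_obs ≈ 325 THz

Relativistic Doppler: f_obs = f_src √((1−β)/(1+β))
= 346 × √(0.93770/1.0623) = 346 × 0.93953 = 325 THz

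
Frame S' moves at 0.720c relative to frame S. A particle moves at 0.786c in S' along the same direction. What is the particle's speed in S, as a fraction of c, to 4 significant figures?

u ≈ 0.9617c

Relativistic velocity addition: u = (u' + v)/(1 + u'v/c²)
= (0.786 + 0.720)/(1 + 0.786×0.720) = 1.506/1.56592 = 0.9617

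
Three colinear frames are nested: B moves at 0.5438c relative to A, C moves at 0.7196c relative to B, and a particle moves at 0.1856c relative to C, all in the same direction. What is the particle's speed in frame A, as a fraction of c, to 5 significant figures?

u ≈ 0.93592c

Compose boost 2: (0.7196 + 0.5438)/(1 + 0.7196×0.5438) = 1.2634/1.391318 = 0.9080595
Compose boost 3: (0.1856 + 0.9080595)/(1 + 0.1856×0.9080595) = 1.093660/1.168536 = 0.93592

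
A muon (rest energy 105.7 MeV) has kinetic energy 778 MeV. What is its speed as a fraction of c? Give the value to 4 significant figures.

γ = 1 + K/(m₀c²) = 1 + 778/105.7 = 8.36045
β = √(1 − 1/γ²) = 0.9928

β ≈ 0.9928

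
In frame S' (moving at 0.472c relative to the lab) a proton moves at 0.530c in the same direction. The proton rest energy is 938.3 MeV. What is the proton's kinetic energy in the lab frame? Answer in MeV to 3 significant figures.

u_lab = (0.530 + 0.472)/(1 + 0.530×0.472) = 0.801497
γ = 1/√(1 − 0.801497²) = 1.6722
K = (γ − 1)m₀c² = (1.6722 − 1) × 938.3 = 0.67225 × 938.3 = 631 MeV

K ≈ 631 MeV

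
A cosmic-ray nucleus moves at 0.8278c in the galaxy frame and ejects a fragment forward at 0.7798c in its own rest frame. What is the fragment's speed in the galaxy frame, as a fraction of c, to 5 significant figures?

u ≈ 0.97696c

Compose boost 2: (0.7798 + 0.8278)/(1 + 0.7798×0.8278) = 1.6076/1.645518 = 0.97696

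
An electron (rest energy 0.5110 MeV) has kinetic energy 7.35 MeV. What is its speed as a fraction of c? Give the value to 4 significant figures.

β ≈ 0.9979

γ = 1 + K/(m₀c²) = 1 + 7.35/0.5110 = 15.3836
β = √(1 − 1/γ²) = 0.9979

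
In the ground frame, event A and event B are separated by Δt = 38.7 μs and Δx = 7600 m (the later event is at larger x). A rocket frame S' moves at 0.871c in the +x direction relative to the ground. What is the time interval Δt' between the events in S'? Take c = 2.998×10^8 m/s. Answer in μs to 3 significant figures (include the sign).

Δt' ≈ 33.8 μs

γ = 1/√(1 − 0.871²) = 2.0355
Δt' = γ(Δt − vΔx/c²) = 2.0355 × (38.7 μs − 0.871×7600 m / (2.998×10^8 m/s))
= 2.0355 × (16.620 μs) = 33.8 μs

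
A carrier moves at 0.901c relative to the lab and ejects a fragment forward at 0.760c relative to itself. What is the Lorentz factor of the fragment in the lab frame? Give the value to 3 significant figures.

γ ≈ 5.98

u_lab = (0.760 + 0.901)/(1 + 0.760×0.901) = 1.661/1.68476 = 0.985897
γ = 1/√(1 − 0.985897²) = 5.98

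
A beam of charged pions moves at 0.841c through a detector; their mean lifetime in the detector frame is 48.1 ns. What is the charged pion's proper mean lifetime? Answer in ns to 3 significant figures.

γ = 1/√(1 − 0.841²) = 1.8483
Proper time: τ₀ = Δt/γ = 48.1/1.8483 = 26.0 ns

τ₀ ≈ 26.0 ns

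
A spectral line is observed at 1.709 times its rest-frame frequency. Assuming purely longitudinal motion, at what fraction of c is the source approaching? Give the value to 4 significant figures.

f_obs/f_src = √((1+β)/(1−β)) = 1.709  ⇒  (1+β)/(1−β) = 2.92068
β = |1 − D²|/(1 + D²) = |1 − 2.92068|/(1 + 2.92068) = 0.4899

β ≈ 0.4899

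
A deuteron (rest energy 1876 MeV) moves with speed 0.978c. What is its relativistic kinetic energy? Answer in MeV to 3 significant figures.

γ = 1/√(1 − 0.978²) = 4.7938
K = (γ − 1)m₀c² = (4.7938 − 1) × 1876 MeV = 3.7938 × 1876 MeV = 7120 MeV

K ≈ 7120 MeV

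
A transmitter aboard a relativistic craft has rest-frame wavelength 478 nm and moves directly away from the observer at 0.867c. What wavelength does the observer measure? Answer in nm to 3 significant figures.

Relativistic Doppler: λ_obs = λ_src √((1+β)/(1−β))
= 478 × √(1.8670/0.13300) = 478 × 3.7467 = 1790 nm

λ_obs ≈ 1790 nm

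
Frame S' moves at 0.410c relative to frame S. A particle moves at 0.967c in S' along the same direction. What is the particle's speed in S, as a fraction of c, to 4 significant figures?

Relativistic velocity addition: u = (u' + v)/(1 + u'v/c²)
= (0.967 + 0.410)/(1 + 0.967×0.410) = 1.377/1.39647 = 0.9861

u ≈ 0.9861c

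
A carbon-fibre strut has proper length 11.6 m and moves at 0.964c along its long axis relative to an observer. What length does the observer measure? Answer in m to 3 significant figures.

γ = 1/√(1 − 0.964²) = 3.7608
Length contraction: L = L₀/γ = 11.6/3.7608 = 3.08 m

L ≈ 3.08 m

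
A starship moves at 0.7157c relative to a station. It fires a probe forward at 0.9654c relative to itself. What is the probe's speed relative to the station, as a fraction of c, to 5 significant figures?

u ≈ 0.99418c

Relativistic velocity addition: u = (u' + v)/(1 + u'v/c²)
= (0.9654 + 0.7157)/(1 + 0.9654×0.7157) = 1.6811/1.690937 = 0.99418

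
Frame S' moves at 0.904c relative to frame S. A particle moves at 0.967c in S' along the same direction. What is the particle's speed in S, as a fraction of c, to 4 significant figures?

u ≈ 0.9983c

Relativistic velocity addition: u = (u' + v)/(1 + u'v/c²)
= (0.967 + 0.904)/(1 + 0.967×0.904) = 1.871/1.87417 = 0.9983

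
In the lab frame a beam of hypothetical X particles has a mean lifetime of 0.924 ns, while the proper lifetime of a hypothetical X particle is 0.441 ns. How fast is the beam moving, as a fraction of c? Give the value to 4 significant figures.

γ = Δt/τ₀ = 0.924/0.441 = 2.09524
β = √(1 − 1/γ²) = √(1 − 1/2.09524²) = 0.8788

β ≈ 0.8788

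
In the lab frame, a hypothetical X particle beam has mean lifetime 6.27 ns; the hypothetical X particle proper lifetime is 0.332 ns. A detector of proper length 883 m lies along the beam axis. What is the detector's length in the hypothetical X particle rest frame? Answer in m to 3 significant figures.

L ≈ 46.8 m

Time dilation ⇒ γ = Δt/τ₀ = 6.27/0.332 = 18.886
Length contraction: L = L₀/γ = 883/18.886 = 46.8 m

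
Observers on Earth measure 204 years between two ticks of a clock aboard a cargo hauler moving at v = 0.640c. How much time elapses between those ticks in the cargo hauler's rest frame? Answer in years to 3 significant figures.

τ₀ ≈ 157 years

γ = 1/√(1 − 0.640²) = 1.3014
Proper time: τ₀ = Δt/γ = 204/1.3014 = 157 years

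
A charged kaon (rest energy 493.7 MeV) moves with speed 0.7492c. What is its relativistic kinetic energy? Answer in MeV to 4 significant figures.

γ = 1/√(1 − 0.7492²) = 1.50979
K = (γ − 1)m₀c² = (1.50979 − 1) × 493.7 MeV = 0.509790 × 493.7 MeV = 251.7 MeV

K ≈ 251.7 MeV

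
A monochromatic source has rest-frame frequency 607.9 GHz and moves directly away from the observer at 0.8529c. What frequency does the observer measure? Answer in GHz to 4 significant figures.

Relativistic Doppler: f_obs = f_src √((1−β)/(1+β))
= 607.9 × √(0.147100/1.85290) = 607.9 × 0.281761 = 171.3 GHz

f_obs ≈ 171.3 GHz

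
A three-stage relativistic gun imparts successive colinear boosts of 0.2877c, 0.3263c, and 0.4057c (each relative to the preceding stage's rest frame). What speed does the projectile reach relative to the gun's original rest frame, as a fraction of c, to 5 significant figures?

Compose boost 2: (0.3263 + 0.2877)/(1 + 0.3263×0.2877) = 0.61400/1.093877 = 0.5613065
Compose boost 3: (0.4057 + 0.5613065)/(1 + 0.4057×0.5613065) = 0.9670065/1.227722 = 0.78764

u ≈ 0.78764c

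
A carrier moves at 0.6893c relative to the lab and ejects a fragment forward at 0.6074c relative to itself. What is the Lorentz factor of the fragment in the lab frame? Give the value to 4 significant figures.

γ ≈ 2.465

u_lab = (0.6074 + 0.6893)/(1 + 0.6074×0.6893) = 1.2967/1.418681 = 0.9140181
γ = 1/√(1 − 0.9140181²) = 2.465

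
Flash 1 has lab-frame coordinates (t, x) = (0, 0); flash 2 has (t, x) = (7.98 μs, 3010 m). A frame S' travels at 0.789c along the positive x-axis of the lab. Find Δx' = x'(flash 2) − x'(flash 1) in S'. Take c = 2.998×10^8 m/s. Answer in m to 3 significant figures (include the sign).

Δx' ≈ 1830 m

γ = 1/√(1 − 0.789²) = 1.6276
Δx' = γ(Δx − vΔt) = 1.6276 × (3010 m − 0.789×(2.998×10^8 m/s)×7.98×10^-6 s)
= 1.6276 × (1122.4 m) = 1830 m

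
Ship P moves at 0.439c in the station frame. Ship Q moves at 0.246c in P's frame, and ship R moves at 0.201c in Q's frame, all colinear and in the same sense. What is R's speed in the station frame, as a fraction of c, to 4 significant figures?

u ≈ 0.7287c

Compose boost 2: (0.246 + 0.439)/(1 + 0.246×0.439) = 0.6850/1.10799 = 0.618234
Compose boost 3: (0.201 + 0.618234)/(1 + 0.201×0.618234) = 0.819234/1.12427 = 0.7287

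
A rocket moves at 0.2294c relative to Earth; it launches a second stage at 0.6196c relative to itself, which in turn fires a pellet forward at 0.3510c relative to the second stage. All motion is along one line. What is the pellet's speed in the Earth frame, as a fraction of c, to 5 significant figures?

Compose boost 2: (0.6196 + 0.2294)/(1 + 0.6196×0.2294) = 0.84900/1.142136 = 0.7433439
Compose boost 3: (0.3510 + 0.7433439)/(1 + 0.3510×0.7433439) = 1.094344/1.260914 = 0.86790

u ≈ 0.86790c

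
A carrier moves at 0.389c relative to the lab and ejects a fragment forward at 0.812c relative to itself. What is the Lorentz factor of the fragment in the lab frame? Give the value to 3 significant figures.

u_lab = (0.812 + 0.389)/(1 + 0.812×0.389) = 1.201/1.31587 = 0.912706
γ = 1/√(1 − 0.912706²) = 2.45

γ ≈ 2.45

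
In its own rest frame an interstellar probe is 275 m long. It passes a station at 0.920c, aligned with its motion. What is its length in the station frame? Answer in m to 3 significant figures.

L ≈ 108 m

γ = 1/√(1 − 0.920²) = 2.5516
Length contraction: L = L₀/γ = 275/2.5516 = 108 m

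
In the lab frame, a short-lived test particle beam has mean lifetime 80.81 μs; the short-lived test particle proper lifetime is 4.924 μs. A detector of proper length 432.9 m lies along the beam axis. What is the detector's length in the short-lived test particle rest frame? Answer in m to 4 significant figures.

Time dilation ⇒ γ = Δt/τ₀ = 80.81/4.924 = 16.4115
Length contraction: L = L₀/γ = 432.9/16.4115 = 26.38 m

L ≈ 26.38 m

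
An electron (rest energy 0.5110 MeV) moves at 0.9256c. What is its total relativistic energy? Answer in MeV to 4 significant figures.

E ≈ 1.350 MeV

γ = 1/√(1 − 0.9256²) = 2.64199
E = γm₀c² = 2.64199 × 0.5110 MeV = 1.350 MeV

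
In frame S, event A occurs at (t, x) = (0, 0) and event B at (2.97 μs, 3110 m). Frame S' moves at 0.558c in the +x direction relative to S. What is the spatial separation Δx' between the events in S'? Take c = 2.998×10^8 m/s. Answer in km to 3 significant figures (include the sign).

γ = 1/√(1 − 0.558²) = 1.2051
Δx' = γ(Δx − vΔt) = 1.2051 × (3110 m − 0.558×(2.998×10^8 m/s)×2.97×10^-6 s)
= 1.2051 × (2613.2 m) = 3.15 km

Δx' ≈ 3.15 km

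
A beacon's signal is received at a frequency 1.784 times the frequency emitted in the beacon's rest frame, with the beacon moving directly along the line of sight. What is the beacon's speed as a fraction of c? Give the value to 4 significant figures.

β ≈ 0.5218

f_obs/f_src = √((1+β)/(1−β)) = 1.784  ⇒  (1+β)/(1−β) = 3.18266
β = |1 − D²|/(1 + D²) = |1 − 3.18266|/(1 + 3.18266) = 0.5218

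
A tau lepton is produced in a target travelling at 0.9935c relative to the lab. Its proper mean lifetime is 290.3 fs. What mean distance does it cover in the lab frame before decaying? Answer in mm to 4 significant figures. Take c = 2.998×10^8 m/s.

d ≈ 0.7596 mm

γ = 1/√(1 − 0.9935²) = 8.78487
Dilated lifetime: Δt = γτ₀ = 8.78487 × 290.3 fs = 2550.25 fs
d = vΔt = 0.9935c × 2550.25 fs = 2.97851×10^8 m/s × 2.55025×10^-12 s = 0.7596 mm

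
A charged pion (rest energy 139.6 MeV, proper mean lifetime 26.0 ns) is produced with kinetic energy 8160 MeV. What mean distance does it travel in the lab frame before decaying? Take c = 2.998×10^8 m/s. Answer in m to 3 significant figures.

d ≈ 463 m

γ = 1 + K/(m₀c²) = 1 + 8160/139.6 = 59.453
β = √(1 − 1/γ²) = 0.99986
Dilated lifetime: γτ₀ = 59.453 × 26.0 ns = 1545.8 ns
d = βc·γτ₀ = 0.99986 × (2.998×10^8 m/s) × 1.5458×10^-6 s = 463 m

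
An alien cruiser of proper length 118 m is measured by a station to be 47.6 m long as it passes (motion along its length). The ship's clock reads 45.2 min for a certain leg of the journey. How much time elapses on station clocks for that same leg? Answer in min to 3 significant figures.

Δt ≈ 112 min

Length contraction ⇒ γ = L₀/L = 118/47.6 = 2.4790
Time dilation: Δt = γτ₀ = 2.4790 × 45.2 min = 112 min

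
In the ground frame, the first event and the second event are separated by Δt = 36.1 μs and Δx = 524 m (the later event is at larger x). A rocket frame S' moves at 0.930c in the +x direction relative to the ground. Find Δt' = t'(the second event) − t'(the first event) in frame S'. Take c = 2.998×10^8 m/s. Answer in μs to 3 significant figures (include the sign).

γ = 1/√(1 − 0.930²) = 2.7206
Δt' = γ(Δt − vΔx/c²) = 2.7206 × (36.1 μs − 0.930×524 m / (2.998×10^8 m/s))
= 2.7206 × (34.475 μs) = 93.8 μs

Δt' ≈ 93.8 μs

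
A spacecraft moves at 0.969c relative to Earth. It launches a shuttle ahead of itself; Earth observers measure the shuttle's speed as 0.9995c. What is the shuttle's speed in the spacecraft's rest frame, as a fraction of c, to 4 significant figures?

u' ≈ 0.9687c

Inverse velocity addition: u' = (u − v)/(1 − uv/c²)
= (0.9995 − 0.969)/(1 − 0.9995×0.969) = 0.03050/0.0314845 = 0.9687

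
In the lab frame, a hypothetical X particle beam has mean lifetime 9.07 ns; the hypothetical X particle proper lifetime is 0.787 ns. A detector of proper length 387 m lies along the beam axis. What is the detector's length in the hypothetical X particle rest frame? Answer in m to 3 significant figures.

L ≈ 33.6 m

Time dilation ⇒ γ = Δt/τ₀ = 9.07/0.787 = 11.525
Length contraction: L = L₀/γ = 387/11.525 = 33.6 m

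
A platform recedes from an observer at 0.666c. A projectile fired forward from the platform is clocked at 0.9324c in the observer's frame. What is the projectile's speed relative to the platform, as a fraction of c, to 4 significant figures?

Inverse velocity addition: u' = (u − v)/(1 − uv/c²)
= (0.9324 − 0.666)/(1 − 0.9324×0.666) = 0.2664/0.379022 = 0.7029

u' ≈ 0.7029c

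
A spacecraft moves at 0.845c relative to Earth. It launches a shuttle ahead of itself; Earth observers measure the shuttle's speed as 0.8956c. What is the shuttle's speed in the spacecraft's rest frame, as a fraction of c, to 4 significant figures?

Inverse velocity addition: u' = (u − v)/(1 − uv/c²)
= (0.8956 − 0.845)/(1 − 0.8956×0.845) = 0.05060/0.243218 = 0.2080

u' ≈ 0.2080c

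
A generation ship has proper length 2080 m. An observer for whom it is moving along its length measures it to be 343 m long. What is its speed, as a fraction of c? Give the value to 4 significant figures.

γ = L₀/L = 2080/343 = 6.06414
β = √(1 − 1/γ²) = 0.9863

β ≈ 0.9863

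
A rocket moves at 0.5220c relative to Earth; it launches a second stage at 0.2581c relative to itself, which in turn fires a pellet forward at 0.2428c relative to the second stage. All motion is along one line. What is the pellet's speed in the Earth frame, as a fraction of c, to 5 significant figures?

Compose boost 2: (0.2581 + 0.5220)/(1 + 0.2581×0.5220) = 0.78010/1.134728 = 0.6874774
Compose boost 3: (0.2428 + 0.6874774)/(1 + 0.2428×0.6874774) = 0.9302774/1.166920 = 0.79721

u ≈ 0.79721c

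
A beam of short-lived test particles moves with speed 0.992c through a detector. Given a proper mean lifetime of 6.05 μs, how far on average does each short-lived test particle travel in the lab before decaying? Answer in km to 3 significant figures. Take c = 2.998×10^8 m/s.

d ≈ 14.3 km

γ = 1/√(1 − 0.992²) = 7.9216
Dilated lifetime: Δt = γτ₀ = 7.9216 × 6.05 μs = 47.925 μs
d = vΔt = 0.992c × 47.925 μs = 2.9740×10^8 m/s × 4.7925×10^-5 s = 14.3 km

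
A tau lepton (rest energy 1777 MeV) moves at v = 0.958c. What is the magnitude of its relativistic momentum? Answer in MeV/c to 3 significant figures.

p ≈ 5940 MeV/c

γ = 1/√(1 − 0.958²) = 3.4871
p = γβm₀c = 3.4871 × 0.958 × 1777 MeV/c = 5940 MeV/c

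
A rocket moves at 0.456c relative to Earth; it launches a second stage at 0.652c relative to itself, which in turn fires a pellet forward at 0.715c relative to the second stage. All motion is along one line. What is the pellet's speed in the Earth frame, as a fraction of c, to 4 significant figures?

u ≈ 0.9742c

Compose boost 2: (0.652 + 0.456)/(1 + 0.652×0.456) = 1.108/1.29731 = 0.854074
Compose boost 3: (0.715 + 0.854074)/(1 + 0.715×0.854074) = 1.56907/1.61066 = 0.9742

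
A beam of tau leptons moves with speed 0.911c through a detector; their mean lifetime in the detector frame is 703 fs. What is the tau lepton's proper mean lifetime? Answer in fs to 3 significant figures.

γ = 1/√(1 − 0.911²) = 2.4248
Proper time: τ₀ = Δt/γ = 703/2.4248 = 290 fs

τ₀ ≈ 290 fs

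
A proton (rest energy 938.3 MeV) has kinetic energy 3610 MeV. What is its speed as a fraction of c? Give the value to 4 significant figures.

β ≈ 0.9785

γ = 1 + K/(m₀c²) = 1 + 3610/938.3 = 4.84738
β = √(1 − 1/γ²) = 0.9785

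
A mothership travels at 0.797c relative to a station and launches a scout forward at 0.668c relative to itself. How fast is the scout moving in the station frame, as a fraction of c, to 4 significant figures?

Compose boost 2: (0.668 + 0.797)/(1 + 0.668×0.797) = 1.465/1.53240 = 0.9560

u ≈ 0.9560c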